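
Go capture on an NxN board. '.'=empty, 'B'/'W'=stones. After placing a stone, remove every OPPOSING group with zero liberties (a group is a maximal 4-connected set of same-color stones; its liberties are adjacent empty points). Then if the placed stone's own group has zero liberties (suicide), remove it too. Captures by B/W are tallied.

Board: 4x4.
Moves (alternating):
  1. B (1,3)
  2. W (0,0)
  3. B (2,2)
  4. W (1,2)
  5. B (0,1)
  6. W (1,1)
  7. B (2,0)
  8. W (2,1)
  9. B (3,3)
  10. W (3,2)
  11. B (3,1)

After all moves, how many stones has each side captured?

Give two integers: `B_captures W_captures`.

Move 1: B@(1,3) -> caps B=0 W=0
Move 2: W@(0,0) -> caps B=0 W=0
Move 3: B@(2,2) -> caps B=0 W=0
Move 4: W@(1,2) -> caps B=0 W=0
Move 5: B@(0,1) -> caps B=0 W=0
Move 6: W@(1,1) -> caps B=0 W=0
Move 7: B@(2,0) -> caps B=0 W=0
Move 8: W@(2,1) -> caps B=0 W=0
Move 9: B@(3,3) -> caps B=0 W=0
Move 10: W@(3,2) -> caps B=0 W=0
Move 11: B@(3,1) -> caps B=1 W=0

Answer: 1 0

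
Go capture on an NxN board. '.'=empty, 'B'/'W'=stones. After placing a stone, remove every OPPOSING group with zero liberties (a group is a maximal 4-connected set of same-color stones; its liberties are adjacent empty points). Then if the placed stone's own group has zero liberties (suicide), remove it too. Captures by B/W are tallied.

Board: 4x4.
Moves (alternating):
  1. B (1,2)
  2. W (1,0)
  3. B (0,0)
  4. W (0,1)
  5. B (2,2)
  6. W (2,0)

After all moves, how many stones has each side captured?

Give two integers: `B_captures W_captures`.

Answer: 0 1

Derivation:
Move 1: B@(1,2) -> caps B=0 W=0
Move 2: W@(1,0) -> caps B=0 W=0
Move 3: B@(0,0) -> caps B=0 W=0
Move 4: W@(0,1) -> caps B=0 W=1
Move 5: B@(2,2) -> caps B=0 W=1
Move 6: W@(2,0) -> caps B=0 W=1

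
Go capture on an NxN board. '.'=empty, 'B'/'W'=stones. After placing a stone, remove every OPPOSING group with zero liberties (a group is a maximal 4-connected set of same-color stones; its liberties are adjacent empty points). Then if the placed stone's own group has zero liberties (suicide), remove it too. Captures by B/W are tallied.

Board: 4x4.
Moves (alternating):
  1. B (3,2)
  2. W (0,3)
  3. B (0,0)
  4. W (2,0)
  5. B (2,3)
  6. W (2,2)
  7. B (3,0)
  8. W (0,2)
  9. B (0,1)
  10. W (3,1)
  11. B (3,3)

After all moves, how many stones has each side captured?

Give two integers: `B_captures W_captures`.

Answer: 0 1

Derivation:
Move 1: B@(3,2) -> caps B=0 W=0
Move 2: W@(0,3) -> caps B=0 W=0
Move 3: B@(0,0) -> caps B=0 W=0
Move 4: W@(2,0) -> caps B=0 W=0
Move 5: B@(2,3) -> caps B=0 W=0
Move 6: W@(2,2) -> caps B=0 W=0
Move 7: B@(3,0) -> caps B=0 W=0
Move 8: W@(0,2) -> caps B=0 W=0
Move 9: B@(0,1) -> caps B=0 W=0
Move 10: W@(3,1) -> caps B=0 W=1
Move 11: B@(3,3) -> caps B=0 W=1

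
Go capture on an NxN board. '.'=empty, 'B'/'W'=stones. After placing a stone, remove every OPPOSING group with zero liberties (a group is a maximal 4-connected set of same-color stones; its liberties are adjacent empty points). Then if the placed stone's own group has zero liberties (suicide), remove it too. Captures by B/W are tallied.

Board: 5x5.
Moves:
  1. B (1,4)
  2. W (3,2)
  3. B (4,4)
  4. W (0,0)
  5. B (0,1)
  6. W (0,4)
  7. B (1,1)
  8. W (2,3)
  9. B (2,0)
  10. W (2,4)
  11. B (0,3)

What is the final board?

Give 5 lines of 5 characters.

Answer: WB.B.
.B..B
B..WW
..W..
....B

Derivation:
Move 1: B@(1,4) -> caps B=0 W=0
Move 2: W@(3,2) -> caps B=0 W=0
Move 3: B@(4,4) -> caps B=0 W=0
Move 4: W@(0,0) -> caps B=0 W=0
Move 5: B@(0,1) -> caps B=0 W=0
Move 6: W@(0,4) -> caps B=0 W=0
Move 7: B@(1,1) -> caps B=0 W=0
Move 8: W@(2,3) -> caps B=0 W=0
Move 9: B@(2,0) -> caps B=0 W=0
Move 10: W@(2,4) -> caps B=0 W=0
Move 11: B@(0,3) -> caps B=1 W=0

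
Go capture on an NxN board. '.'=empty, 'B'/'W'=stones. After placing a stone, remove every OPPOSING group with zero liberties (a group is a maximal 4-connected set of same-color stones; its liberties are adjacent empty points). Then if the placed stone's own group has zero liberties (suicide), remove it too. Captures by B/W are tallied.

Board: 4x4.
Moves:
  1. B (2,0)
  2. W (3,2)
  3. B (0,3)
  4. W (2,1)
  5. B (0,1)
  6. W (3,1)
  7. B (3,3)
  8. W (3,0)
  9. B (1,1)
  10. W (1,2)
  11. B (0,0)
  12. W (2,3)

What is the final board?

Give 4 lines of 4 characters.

Move 1: B@(2,0) -> caps B=0 W=0
Move 2: W@(3,2) -> caps B=0 W=0
Move 3: B@(0,3) -> caps B=0 W=0
Move 4: W@(2,1) -> caps B=0 W=0
Move 5: B@(0,1) -> caps B=0 W=0
Move 6: W@(3,1) -> caps B=0 W=0
Move 7: B@(3,3) -> caps B=0 W=0
Move 8: W@(3,0) -> caps B=0 W=0
Move 9: B@(1,1) -> caps B=0 W=0
Move 10: W@(1,2) -> caps B=0 W=0
Move 11: B@(0,0) -> caps B=0 W=0
Move 12: W@(2,3) -> caps B=0 W=1

Answer: BB.B
.BW.
BW.W
WWW.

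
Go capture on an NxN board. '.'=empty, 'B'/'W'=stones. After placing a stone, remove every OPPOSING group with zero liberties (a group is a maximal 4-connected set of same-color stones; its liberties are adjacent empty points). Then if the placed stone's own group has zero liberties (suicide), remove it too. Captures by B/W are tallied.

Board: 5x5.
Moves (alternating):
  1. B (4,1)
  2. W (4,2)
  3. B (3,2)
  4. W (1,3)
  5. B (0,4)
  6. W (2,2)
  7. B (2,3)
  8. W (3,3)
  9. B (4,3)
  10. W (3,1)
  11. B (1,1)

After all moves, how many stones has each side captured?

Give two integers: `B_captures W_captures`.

Answer: 1 0

Derivation:
Move 1: B@(4,1) -> caps B=0 W=0
Move 2: W@(4,2) -> caps B=0 W=0
Move 3: B@(3,2) -> caps B=0 W=0
Move 4: W@(1,3) -> caps B=0 W=0
Move 5: B@(0,4) -> caps B=0 W=0
Move 6: W@(2,2) -> caps B=0 W=0
Move 7: B@(2,3) -> caps B=0 W=0
Move 8: W@(3,3) -> caps B=0 W=0
Move 9: B@(4,3) -> caps B=1 W=0
Move 10: W@(3,1) -> caps B=1 W=0
Move 11: B@(1,1) -> caps B=1 W=0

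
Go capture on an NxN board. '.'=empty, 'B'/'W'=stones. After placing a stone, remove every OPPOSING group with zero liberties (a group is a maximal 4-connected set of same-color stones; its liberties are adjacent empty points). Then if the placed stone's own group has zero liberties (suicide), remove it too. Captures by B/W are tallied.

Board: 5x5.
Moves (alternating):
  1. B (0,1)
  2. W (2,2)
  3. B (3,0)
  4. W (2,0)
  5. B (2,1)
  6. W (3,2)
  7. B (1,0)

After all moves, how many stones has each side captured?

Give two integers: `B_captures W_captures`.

Move 1: B@(0,1) -> caps B=0 W=0
Move 2: W@(2,2) -> caps B=0 W=0
Move 3: B@(3,0) -> caps B=0 W=0
Move 4: W@(2,0) -> caps B=0 W=0
Move 5: B@(2,1) -> caps B=0 W=0
Move 6: W@(3,2) -> caps B=0 W=0
Move 7: B@(1,0) -> caps B=1 W=0

Answer: 1 0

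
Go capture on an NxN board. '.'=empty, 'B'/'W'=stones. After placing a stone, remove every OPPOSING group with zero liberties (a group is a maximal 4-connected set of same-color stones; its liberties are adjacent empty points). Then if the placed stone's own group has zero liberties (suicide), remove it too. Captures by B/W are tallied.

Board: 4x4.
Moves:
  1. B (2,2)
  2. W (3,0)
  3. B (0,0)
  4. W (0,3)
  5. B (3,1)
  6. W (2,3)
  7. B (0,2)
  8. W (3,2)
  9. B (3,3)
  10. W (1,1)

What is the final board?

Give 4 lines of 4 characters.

Answer: B.BW
.W..
..BW
WB.B

Derivation:
Move 1: B@(2,2) -> caps B=0 W=0
Move 2: W@(3,0) -> caps B=0 W=0
Move 3: B@(0,0) -> caps B=0 W=0
Move 4: W@(0,3) -> caps B=0 W=0
Move 5: B@(3,1) -> caps B=0 W=0
Move 6: W@(2,3) -> caps B=0 W=0
Move 7: B@(0,2) -> caps B=0 W=0
Move 8: W@(3,2) -> caps B=0 W=0
Move 9: B@(3,3) -> caps B=1 W=0
Move 10: W@(1,1) -> caps B=1 W=0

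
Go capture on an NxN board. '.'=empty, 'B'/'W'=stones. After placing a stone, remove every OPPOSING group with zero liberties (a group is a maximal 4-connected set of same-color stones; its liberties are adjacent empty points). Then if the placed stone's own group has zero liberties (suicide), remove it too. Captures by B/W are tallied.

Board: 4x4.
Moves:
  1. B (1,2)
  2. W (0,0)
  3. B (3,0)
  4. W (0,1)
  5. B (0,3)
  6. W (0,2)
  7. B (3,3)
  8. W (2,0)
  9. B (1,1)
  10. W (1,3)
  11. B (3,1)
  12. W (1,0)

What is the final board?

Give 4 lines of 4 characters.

Move 1: B@(1,2) -> caps B=0 W=0
Move 2: W@(0,0) -> caps B=0 W=0
Move 3: B@(3,0) -> caps B=0 W=0
Move 4: W@(0,1) -> caps B=0 W=0
Move 5: B@(0,3) -> caps B=0 W=0
Move 6: W@(0,2) -> caps B=0 W=0
Move 7: B@(3,3) -> caps B=0 W=0
Move 8: W@(2,0) -> caps B=0 W=0
Move 9: B@(1,1) -> caps B=0 W=0
Move 10: W@(1,3) -> caps B=0 W=1
Move 11: B@(3,1) -> caps B=0 W=1
Move 12: W@(1,0) -> caps B=0 W=1

Answer: WWW.
WBBW
W...
BB.B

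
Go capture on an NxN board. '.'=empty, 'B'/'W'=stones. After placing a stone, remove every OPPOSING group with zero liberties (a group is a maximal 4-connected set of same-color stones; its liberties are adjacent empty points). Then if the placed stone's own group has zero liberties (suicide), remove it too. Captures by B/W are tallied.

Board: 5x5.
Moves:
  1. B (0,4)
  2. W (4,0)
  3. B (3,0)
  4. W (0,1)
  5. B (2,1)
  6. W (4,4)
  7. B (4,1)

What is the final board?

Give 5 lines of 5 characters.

Answer: .W..B
.....
.B...
B....
.B..W

Derivation:
Move 1: B@(0,4) -> caps B=0 W=0
Move 2: W@(4,0) -> caps B=0 W=0
Move 3: B@(3,0) -> caps B=0 W=0
Move 4: W@(0,1) -> caps B=0 W=0
Move 5: B@(2,1) -> caps B=0 W=0
Move 6: W@(4,4) -> caps B=0 W=0
Move 7: B@(4,1) -> caps B=1 W=0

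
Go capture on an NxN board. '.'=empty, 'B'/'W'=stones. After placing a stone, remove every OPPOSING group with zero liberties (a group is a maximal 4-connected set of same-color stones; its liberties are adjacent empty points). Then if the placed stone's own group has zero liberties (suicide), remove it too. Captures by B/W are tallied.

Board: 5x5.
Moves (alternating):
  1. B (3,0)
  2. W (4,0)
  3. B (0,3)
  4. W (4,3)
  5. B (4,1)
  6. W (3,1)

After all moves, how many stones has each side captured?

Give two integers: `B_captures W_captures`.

Answer: 1 0

Derivation:
Move 1: B@(3,0) -> caps B=0 W=0
Move 2: W@(4,0) -> caps B=0 W=0
Move 3: B@(0,3) -> caps B=0 W=0
Move 4: W@(4,3) -> caps B=0 W=0
Move 5: B@(4,1) -> caps B=1 W=0
Move 6: W@(3,1) -> caps B=1 W=0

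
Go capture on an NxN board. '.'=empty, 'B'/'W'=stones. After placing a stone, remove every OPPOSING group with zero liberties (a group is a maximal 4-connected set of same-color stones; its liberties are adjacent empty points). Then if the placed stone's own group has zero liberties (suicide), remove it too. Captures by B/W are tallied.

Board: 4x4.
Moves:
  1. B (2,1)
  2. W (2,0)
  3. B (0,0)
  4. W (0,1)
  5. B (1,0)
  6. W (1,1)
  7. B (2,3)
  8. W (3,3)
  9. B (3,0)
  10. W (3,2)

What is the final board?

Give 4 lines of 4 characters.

Answer: .W..
.W..
WB.B
B.WW

Derivation:
Move 1: B@(2,1) -> caps B=0 W=0
Move 2: W@(2,0) -> caps B=0 W=0
Move 3: B@(0,0) -> caps B=0 W=0
Move 4: W@(0,1) -> caps B=0 W=0
Move 5: B@(1,0) -> caps B=0 W=0
Move 6: W@(1,1) -> caps B=0 W=2
Move 7: B@(2,3) -> caps B=0 W=2
Move 8: W@(3,3) -> caps B=0 W=2
Move 9: B@(3,0) -> caps B=0 W=2
Move 10: W@(3,2) -> caps B=0 W=2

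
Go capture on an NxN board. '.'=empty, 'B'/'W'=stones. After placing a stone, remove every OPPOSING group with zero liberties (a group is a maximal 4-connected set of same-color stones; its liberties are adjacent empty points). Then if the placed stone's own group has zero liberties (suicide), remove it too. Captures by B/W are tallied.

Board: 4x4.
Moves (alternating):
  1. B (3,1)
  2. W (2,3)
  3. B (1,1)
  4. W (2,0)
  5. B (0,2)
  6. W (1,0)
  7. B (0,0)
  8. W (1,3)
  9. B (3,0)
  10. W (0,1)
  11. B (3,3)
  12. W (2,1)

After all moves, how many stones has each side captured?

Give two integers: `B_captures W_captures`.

Answer: 0 1

Derivation:
Move 1: B@(3,1) -> caps B=0 W=0
Move 2: W@(2,3) -> caps B=0 W=0
Move 3: B@(1,1) -> caps B=0 W=0
Move 4: W@(2,0) -> caps B=0 W=0
Move 5: B@(0,2) -> caps B=0 W=0
Move 6: W@(1,0) -> caps B=0 W=0
Move 7: B@(0,0) -> caps B=0 W=0
Move 8: W@(1,3) -> caps B=0 W=0
Move 9: B@(3,0) -> caps B=0 W=0
Move 10: W@(0,1) -> caps B=0 W=1
Move 11: B@(3,3) -> caps B=0 W=1
Move 12: W@(2,1) -> caps B=0 W=1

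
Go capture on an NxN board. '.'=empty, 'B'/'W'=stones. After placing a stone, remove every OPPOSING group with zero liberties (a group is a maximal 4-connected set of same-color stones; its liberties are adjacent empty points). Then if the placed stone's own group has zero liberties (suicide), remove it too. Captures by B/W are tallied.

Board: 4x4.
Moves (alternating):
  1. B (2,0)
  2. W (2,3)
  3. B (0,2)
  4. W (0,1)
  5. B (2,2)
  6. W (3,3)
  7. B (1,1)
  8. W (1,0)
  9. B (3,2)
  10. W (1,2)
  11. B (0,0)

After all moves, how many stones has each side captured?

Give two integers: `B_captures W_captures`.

Answer: 2 0

Derivation:
Move 1: B@(2,0) -> caps B=0 W=0
Move 2: W@(2,3) -> caps B=0 W=0
Move 3: B@(0,2) -> caps B=0 W=0
Move 4: W@(0,1) -> caps B=0 W=0
Move 5: B@(2,2) -> caps B=0 W=0
Move 6: W@(3,3) -> caps B=0 W=0
Move 7: B@(1,1) -> caps B=0 W=0
Move 8: W@(1,0) -> caps B=0 W=0
Move 9: B@(3,2) -> caps B=0 W=0
Move 10: W@(1,2) -> caps B=0 W=0
Move 11: B@(0,0) -> caps B=2 W=0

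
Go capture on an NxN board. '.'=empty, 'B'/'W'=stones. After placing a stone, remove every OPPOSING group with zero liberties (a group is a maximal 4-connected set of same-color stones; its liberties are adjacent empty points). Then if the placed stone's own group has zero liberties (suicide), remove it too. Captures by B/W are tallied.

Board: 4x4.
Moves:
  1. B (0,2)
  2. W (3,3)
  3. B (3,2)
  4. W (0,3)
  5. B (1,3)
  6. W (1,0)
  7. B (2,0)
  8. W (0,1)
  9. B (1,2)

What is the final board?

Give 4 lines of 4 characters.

Move 1: B@(0,2) -> caps B=0 W=0
Move 2: W@(3,3) -> caps B=0 W=0
Move 3: B@(3,2) -> caps B=0 W=0
Move 4: W@(0,3) -> caps B=0 W=0
Move 5: B@(1,3) -> caps B=1 W=0
Move 6: W@(1,0) -> caps B=1 W=0
Move 7: B@(2,0) -> caps B=1 W=0
Move 8: W@(0,1) -> caps B=1 W=0
Move 9: B@(1,2) -> caps B=1 W=0

Answer: .WB.
W.BB
B...
..BW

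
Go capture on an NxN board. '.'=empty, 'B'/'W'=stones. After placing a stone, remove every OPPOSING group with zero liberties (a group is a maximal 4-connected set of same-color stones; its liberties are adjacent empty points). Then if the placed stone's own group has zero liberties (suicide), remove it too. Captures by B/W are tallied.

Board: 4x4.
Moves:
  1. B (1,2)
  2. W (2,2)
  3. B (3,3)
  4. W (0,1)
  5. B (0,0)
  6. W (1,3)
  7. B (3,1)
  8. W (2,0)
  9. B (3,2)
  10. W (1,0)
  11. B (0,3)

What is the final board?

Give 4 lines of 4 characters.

Move 1: B@(1,2) -> caps B=0 W=0
Move 2: W@(2,2) -> caps B=0 W=0
Move 3: B@(3,3) -> caps B=0 W=0
Move 4: W@(0,1) -> caps B=0 W=0
Move 5: B@(0,0) -> caps B=0 W=0
Move 6: W@(1,3) -> caps B=0 W=0
Move 7: B@(3,1) -> caps B=0 W=0
Move 8: W@(2,0) -> caps B=0 W=0
Move 9: B@(3,2) -> caps B=0 W=0
Move 10: W@(1,0) -> caps B=0 W=1
Move 11: B@(0,3) -> caps B=0 W=1

Answer: .W.B
W.BW
W.W.
.BBB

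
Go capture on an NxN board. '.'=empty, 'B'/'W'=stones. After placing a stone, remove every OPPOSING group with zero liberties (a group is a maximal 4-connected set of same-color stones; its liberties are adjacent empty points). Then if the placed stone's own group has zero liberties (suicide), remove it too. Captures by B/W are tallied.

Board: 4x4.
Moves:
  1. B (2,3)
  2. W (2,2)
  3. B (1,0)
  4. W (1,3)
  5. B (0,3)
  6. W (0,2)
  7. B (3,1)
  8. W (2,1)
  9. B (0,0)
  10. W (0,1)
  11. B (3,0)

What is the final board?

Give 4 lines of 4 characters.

Answer: BWW.
B..W
.WWB
BB..

Derivation:
Move 1: B@(2,3) -> caps B=0 W=0
Move 2: W@(2,2) -> caps B=0 W=0
Move 3: B@(1,0) -> caps B=0 W=0
Move 4: W@(1,3) -> caps B=0 W=0
Move 5: B@(0,3) -> caps B=0 W=0
Move 6: W@(0,2) -> caps B=0 W=1
Move 7: B@(3,1) -> caps B=0 W=1
Move 8: W@(2,1) -> caps B=0 W=1
Move 9: B@(0,0) -> caps B=0 W=1
Move 10: W@(0,1) -> caps B=0 W=1
Move 11: B@(3,0) -> caps B=0 W=1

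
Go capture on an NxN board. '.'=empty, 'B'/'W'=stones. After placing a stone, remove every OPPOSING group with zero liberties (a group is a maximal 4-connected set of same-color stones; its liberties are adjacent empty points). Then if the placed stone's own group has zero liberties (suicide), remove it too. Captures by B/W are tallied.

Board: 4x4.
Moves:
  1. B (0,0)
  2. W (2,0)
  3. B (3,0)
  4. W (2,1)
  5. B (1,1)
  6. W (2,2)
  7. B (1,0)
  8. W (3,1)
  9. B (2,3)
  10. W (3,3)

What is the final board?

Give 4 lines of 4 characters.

Move 1: B@(0,0) -> caps B=0 W=0
Move 2: W@(2,0) -> caps B=0 W=0
Move 3: B@(3,0) -> caps B=0 W=0
Move 4: W@(2,1) -> caps B=0 W=0
Move 5: B@(1,1) -> caps B=0 W=0
Move 6: W@(2,2) -> caps B=0 W=0
Move 7: B@(1,0) -> caps B=0 W=0
Move 8: W@(3,1) -> caps B=0 W=1
Move 9: B@(2,3) -> caps B=0 W=1
Move 10: W@(3,3) -> caps B=0 W=1

Answer: B...
BB..
WWWB
.W.W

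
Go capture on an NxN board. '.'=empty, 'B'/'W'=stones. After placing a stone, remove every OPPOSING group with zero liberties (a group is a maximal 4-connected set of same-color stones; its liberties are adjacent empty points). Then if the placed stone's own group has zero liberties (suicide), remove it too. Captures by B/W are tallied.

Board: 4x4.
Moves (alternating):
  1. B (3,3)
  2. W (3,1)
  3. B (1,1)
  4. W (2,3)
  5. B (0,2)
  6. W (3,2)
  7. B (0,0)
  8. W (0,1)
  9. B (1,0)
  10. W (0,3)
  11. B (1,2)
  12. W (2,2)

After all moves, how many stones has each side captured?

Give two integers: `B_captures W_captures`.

Answer: 0 1

Derivation:
Move 1: B@(3,3) -> caps B=0 W=0
Move 2: W@(3,1) -> caps B=0 W=0
Move 3: B@(1,1) -> caps B=0 W=0
Move 4: W@(2,3) -> caps B=0 W=0
Move 5: B@(0,2) -> caps B=0 W=0
Move 6: W@(3,2) -> caps B=0 W=1
Move 7: B@(0,0) -> caps B=0 W=1
Move 8: W@(0,1) -> caps B=0 W=1
Move 9: B@(1,0) -> caps B=0 W=1
Move 10: W@(0,3) -> caps B=0 W=1
Move 11: B@(1,2) -> caps B=0 W=1
Move 12: W@(2,2) -> caps B=0 W=1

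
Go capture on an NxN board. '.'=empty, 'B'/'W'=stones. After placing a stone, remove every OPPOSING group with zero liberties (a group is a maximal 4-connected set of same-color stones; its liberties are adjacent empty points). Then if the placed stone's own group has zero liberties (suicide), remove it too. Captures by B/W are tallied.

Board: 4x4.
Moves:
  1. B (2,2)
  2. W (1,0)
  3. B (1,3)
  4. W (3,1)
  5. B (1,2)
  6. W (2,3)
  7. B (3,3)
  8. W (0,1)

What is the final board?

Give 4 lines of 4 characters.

Move 1: B@(2,2) -> caps B=0 W=0
Move 2: W@(1,0) -> caps B=0 W=0
Move 3: B@(1,3) -> caps B=0 W=0
Move 4: W@(3,1) -> caps B=0 W=0
Move 5: B@(1,2) -> caps B=0 W=0
Move 6: W@(2,3) -> caps B=0 W=0
Move 7: B@(3,3) -> caps B=1 W=0
Move 8: W@(0,1) -> caps B=1 W=0

Answer: .W..
W.BB
..B.
.W.B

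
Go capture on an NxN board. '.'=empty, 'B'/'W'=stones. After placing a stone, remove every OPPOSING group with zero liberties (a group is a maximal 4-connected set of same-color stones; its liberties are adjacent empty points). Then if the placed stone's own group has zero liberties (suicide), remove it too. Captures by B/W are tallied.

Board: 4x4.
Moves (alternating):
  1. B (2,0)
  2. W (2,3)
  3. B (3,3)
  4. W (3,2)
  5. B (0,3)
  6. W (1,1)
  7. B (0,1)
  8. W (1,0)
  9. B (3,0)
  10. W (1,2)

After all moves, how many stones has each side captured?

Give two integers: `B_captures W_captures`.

Answer: 0 1

Derivation:
Move 1: B@(2,0) -> caps B=0 W=0
Move 2: W@(2,3) -> caps B=0 W=0
Move 3: B@(3,3) -> caps B=0 W=0
Move 4: W@(3,2) -> caps B=0 W=1
Move 5: B@(0,3) -> caps B=0 W=1
Move 6: W@(1,1) -> caps B=0 W=1
Move 7: B@(0,1) -> caps B=0 W=1
Move 8: W@(1,0) -> caps B=0 W=1
Move 9: B@(3,0) -> caps B=0 W=1
Move 10: W@(1,2) -> caps B=0 W=1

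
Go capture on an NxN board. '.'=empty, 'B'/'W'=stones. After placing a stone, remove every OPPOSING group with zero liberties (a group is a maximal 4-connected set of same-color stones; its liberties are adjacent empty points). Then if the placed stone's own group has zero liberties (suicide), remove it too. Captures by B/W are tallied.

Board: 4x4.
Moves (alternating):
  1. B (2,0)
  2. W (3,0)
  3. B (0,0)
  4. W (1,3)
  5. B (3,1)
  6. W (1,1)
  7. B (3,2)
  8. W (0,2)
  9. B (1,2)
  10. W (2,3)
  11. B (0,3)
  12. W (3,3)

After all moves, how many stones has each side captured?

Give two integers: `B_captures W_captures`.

Answer: 1 0

Derivation:
Move 1: B@(2,0) -> caps B=0 W=0
Move 2: W@(3,0) -> caps B=0 W=0
Move 3: B@(0,0) -> caps B=0 W=0
Move 4: W@(1,3) -> caps B=0 W=0
Move 5: B@(3,1) -> caps B=1 W=0
Move 6: W@(1,1) -> caps B=1 W=0
Move 7: B@(3,2) -> caps B=1 W=0
Move 8: W@(0,2) -> caps B=1 W=0
Move 9: B@(1,2) -> caps B=1 W=0
Move 10: W@(2,3) -> caps B=1 W=0
Move 11: B@(0,3) -> caps B=1 W=0
Move 12: W@(3,3) -> caps B=1 W=0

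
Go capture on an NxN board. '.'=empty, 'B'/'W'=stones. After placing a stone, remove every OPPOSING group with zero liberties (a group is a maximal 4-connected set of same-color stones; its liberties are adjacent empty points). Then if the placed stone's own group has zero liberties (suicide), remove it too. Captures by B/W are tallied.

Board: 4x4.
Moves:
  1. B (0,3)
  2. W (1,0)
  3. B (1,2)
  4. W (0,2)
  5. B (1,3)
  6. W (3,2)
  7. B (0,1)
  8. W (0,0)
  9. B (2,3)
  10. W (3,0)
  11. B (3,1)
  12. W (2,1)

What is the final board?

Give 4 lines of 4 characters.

Move 1: B@(0,3) -> caps B=0 W=0
Move 2: W@(1,0) -> caps B=0 W=0
Move 3: B@(1,2) -> caps B=0 W=0
Move 4: W@(0,2) -> caps B=0 W=0
Move 5: B@(1,3) -> caps B=0 W=0
Move 6: W@(3,2) -> caps B=0 W=0
Move 7: B@(0,1) -> caps B=1 W=0
Move 8: W@(0,0) -> caps B=1 W=0
Move 9: B@(2,3) -> caps B=1 W=0
Move 10: W@(3,0) -> caps B=1 W=0
Move 11: B@(3,1) -> caps B=1 W=0
Move 12: W@(2,1) -> caps B=1 W=1

Answer: WB.B
W.BB
.W.B
W.W.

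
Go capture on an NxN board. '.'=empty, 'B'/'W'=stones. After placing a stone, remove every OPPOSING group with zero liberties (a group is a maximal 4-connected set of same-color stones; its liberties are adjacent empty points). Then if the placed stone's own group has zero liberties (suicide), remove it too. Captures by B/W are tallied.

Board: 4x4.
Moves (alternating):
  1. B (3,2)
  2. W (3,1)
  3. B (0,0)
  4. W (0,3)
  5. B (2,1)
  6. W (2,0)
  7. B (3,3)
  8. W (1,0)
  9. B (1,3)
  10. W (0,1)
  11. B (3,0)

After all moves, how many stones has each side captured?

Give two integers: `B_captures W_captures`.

Answer: 1 1

Derivation:
Move 1: B@(3,2) -> caps B=0 W=0
Move 2: W@(3,1) -> caps B=0 W=0
Move 3: B@(0,0) -> caps B=0 W=0
Move 4: W@(0,3) -> caps B=0 W=0
Move 5: B@(2,1) -> caps B=0 W=0
Move 6: W@(2,0) -> caps B=0 W=0
Move 7: B@(3,3) -> caps B=0 W=0
Move 8: W@(1,0) -> caps B=0 W=0
Move 9: B@(1,3) -> caps B=0 W=0
Move 10: W@(0,1) -> caps B=0 W=1
Move 11: B@(3,0) -> caps B=1 W=1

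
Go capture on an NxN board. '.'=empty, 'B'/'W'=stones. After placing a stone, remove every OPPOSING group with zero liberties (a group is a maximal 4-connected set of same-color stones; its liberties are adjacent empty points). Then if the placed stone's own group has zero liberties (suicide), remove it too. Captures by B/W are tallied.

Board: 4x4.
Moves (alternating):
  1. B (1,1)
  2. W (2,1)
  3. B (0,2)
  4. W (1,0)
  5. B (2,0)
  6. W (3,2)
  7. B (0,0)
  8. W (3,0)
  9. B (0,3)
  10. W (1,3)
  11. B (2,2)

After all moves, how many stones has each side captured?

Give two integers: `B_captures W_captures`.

Answer: 1 0

Derivation:
Move 1: B@(1,1) -> caps B=0 W=0
Move 2: W@(2,1) -> caps B=0 W=0
Move 3: B@(0,2) -> caps B=0 W=0
Move 4: W@(1,0) -> caps B=0 W=0
Move 5: B@(2,0) -> caps B=0 W=0
Move 6: W@(3,2) -> caps B=0 W=0
Move 7: B@(0,0) -> caps B=1 W=0
Move 8: W@(3,0) -> caps B=1 W=0
Move 9: B@(0,3) -> caps B=1 W=0
Move 10: W@(1,3) -> caps B=1 W=0
Move 11: B@(2,2) -> caps B=1 W=0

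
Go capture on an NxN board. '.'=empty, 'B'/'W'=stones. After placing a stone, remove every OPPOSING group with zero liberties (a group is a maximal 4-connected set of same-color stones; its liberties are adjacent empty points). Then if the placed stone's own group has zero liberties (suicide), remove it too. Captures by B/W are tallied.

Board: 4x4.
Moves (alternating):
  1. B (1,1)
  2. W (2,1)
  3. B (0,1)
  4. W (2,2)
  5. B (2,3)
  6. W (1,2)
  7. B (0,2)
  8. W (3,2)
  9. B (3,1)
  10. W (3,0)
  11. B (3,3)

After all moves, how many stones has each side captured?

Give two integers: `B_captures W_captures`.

Move 1: B@(1,1) -> caps B=0 W=0
Move 2: W@(2,1) -> caps B=0 W=0
Move 3: B@(0,1) -> caps B=0 W=0
Move 4: W@(2,2) -> caps B=0 W=0
Move 5: B@(2,3) -> caps B=0 W=0
Move 6: W@(1,2) -> caps B=0 W=0
Move 7: B@(0,2) -> caps B=0 W=0
Move 8: W@(3,2) -> caps B=0 W=0
Move 9: B@(3,1) -> caps B=0 W=0
Move 10: W@(3,0) -> caps B=0 W=1
Move 11: B@(3,3) -> caps B=0 W=1

Answer: 0 1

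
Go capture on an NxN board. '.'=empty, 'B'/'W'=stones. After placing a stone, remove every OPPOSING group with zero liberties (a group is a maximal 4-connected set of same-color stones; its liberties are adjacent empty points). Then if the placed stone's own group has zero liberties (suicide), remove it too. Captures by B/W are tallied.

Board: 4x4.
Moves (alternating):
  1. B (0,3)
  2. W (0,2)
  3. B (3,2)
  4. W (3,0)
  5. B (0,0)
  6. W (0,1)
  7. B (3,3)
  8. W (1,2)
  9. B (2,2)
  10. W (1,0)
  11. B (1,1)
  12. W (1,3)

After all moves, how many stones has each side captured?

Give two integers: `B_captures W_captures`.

Answer: 0 2

Derivation:
Move 1: B@(0,3) -> caps B=0 W=0
Move 2: W@(0,2) -> caps B=0 W=0
Move 3: B@(3,2) -> caps B=0 W=0
Move 4: W@(3,0) -> caps B=0 W=0
Move 5: B@(0,0) -> caps B=0 W=0
Move 6: W@(0,1) -> caps B=0 W=0
Move 7: B@(3,3) -> caps B=0 W=0
Move 8: W@(1,2) -> caps B=0 W=0
Move 9: B@(2,2) -> caps B=0 W=0
Move 10: W@(1,0) -> caps B=0 W=1
Move 11: B@(1,1) -> caps B=0 W=1
Move 12: W@(1,3) -> caps B=0 W=2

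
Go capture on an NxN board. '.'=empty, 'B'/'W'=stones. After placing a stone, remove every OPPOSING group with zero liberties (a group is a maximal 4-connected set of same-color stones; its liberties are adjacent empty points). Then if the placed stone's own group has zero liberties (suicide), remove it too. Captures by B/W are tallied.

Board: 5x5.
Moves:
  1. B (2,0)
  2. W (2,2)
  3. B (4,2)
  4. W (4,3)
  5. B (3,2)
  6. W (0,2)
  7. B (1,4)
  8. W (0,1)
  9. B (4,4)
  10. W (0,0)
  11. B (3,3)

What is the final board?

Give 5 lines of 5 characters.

Move 1: B@(2,0) -> caps B=0 W=0
Move 2: W@(2,2) -> caps B=0 W=0
Move 3: B@(4,2) -> caps B=0 W=0
Move 4: W@(4,3) -> caps B=0 W=0
Move 5: B@(3,2) -> caps B=0 W=0
Move 6: W@(0,2) -> caps B=0 W=0
Move 7: B@(1,4) -> caps B=0 W=0
Move 8: W@(0,1) -> caps B=0 W=0
Move 9: B@(4,4) -> caps B=0 W=0
Move 10: W@(0,0) -> caps B=0 W=0
Move 11: B@(3,3) -> caps B=1 W=0

Answer: WWW..
....B
B.W..
..BB.
..B.B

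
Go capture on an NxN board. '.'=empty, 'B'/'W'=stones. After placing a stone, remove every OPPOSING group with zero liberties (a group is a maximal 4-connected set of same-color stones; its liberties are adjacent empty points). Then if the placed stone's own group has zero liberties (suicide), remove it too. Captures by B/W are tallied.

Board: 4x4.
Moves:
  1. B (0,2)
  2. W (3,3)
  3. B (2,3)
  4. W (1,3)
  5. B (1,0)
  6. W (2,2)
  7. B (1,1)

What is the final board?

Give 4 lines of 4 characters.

Move 1: B@(0,2) -> caps B=0 W=0
Move 2: W@(3,3) -> caps B=0 W=0
Move 3: B@(2,3) -> caps B=0 W=0
Move 4: W@(1,3) -> caps B=0 W=0
Move 5: B@(1,0) -> caps B=0 W=0
Move 6: W@(2,2) -> caps B=0 W=1
Move 7: B@(1,1) -> caps B=0 W=1

Answer: ..B.
BB.W
..W.
...W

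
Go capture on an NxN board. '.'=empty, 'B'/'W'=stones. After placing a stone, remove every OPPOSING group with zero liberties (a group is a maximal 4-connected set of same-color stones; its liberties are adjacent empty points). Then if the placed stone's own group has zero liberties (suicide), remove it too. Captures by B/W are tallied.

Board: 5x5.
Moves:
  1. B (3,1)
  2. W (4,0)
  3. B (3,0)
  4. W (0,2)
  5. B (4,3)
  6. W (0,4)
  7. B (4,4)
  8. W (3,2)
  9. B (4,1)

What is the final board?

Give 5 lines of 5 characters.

Answer: ..W.W
.....
.....
BBW..
.B.BB

Derivation:
Move 1: B@(3,1) -> caps B=0 W=0
Move 2: W@(4,0) -> caps B=0 W=0
Move 3: B@(3,0) -> caps B=0 W=0
Move 4: W@(0,2) -> caps B=0 W=0
Move 5: B@(4,3) -> caps B=0 W=0
Move 6: W@(0,4) -> caps B=0 W=0
Move 7: B@(4,4) -> caps B=0 W=0
Move 8: W@(3,2) -> caps B=0 W=0
Move 9: B@(4,1) -> caps B=1 W=0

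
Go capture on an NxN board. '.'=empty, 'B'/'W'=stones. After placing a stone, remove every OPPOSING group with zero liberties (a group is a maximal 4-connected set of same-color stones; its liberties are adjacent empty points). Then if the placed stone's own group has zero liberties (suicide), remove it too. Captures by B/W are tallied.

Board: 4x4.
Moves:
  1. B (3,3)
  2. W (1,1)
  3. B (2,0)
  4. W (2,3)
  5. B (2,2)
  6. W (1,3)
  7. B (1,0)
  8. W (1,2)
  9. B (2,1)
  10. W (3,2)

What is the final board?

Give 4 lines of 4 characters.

Move 1: B@(3,3) -> caps B=0 W=0
Move 2: W@(1,1) -> caps B=0 W=0
Move 3: B@(2,0) -> caps B=0 W=0
Move 4: W@(2,3) -> caps B=0 W=0
Move 5: B@(2,2) -> caps B=0 W=0
Move 6: W@(1,3) -> caps B=0 W=0
Move 7: B@(1,0) -> caps B=0 W=0
Move 8: W@(1,2) -> caps B=0 W=0
Move 9: B@(2,1) -> caps B=0 W=0
Move 10: W@(3,2) -> caps B=0 W=1

Answer: ....
BWWW
BBBW
..W.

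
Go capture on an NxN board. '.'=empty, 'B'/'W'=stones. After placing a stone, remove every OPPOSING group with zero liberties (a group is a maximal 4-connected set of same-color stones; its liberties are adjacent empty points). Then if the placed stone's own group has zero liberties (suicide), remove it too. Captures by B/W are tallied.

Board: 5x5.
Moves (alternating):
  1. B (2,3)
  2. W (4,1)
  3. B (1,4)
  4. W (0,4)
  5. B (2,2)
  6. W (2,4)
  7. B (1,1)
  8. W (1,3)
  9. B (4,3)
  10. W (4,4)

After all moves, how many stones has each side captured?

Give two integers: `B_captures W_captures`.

Move 1: B@(2,3) -> caps B=0 W=0
Move 2: W@(4,1) -> caps B=0 W=0
Move 3: B@(1,4) -> caps B=0 W=0
Move 4: W@(0,4) -> caps B=0 W=0
Move 5: B@(2,2) -> caps B=0 W=0
Move 6: W@(2,4) -> caps B=0 W=0
Move 7: B@(1,1) -> caps B=0 W=0
Move 8: W@(1,3) -> caps B=0 W=1
Move 9: B@(4,3) -> caps B=0 W=1
Move 10: W@(4,4) -> caps B=0 W=1

Answer: 0 1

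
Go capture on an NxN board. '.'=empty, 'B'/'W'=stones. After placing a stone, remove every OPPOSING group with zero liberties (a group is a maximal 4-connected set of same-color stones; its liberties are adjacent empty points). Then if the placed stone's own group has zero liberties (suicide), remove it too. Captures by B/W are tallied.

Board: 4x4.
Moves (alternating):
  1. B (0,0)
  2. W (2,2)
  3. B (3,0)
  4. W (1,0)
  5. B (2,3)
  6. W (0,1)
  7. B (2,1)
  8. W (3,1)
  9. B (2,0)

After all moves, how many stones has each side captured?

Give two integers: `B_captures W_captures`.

Move 1: B@(0,0) -> caps B=0 W=0
Move 2: W@(2,2) -> caps B=0 W=0
Move 3: B@(3,0) -> caps B=0 W=0
Move 4: W@(1,0) -> caps B=0 W=0
Move 5: B@(2,3) -> caps B=0 W=0
Move 6: W@(0,1) -> caps B=0 W=1
Move 7: B@(2,1) -> caps B=0 W=1
Move 8: W@(3,1) -> caps B=0 W=1
Move 9: B@(2,0) -> caps B=0 W=1

Answer: 0 1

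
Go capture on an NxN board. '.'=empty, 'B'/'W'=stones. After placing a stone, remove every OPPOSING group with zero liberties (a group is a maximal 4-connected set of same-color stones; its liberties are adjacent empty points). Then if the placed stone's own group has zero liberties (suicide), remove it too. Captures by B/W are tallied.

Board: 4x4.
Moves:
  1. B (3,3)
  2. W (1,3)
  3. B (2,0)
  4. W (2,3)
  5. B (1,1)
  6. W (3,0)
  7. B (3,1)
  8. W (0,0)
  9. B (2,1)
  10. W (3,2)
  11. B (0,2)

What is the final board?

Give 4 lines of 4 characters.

Move 1: B@(3,3) -> caps B=0 W=0
Move 2: W@(1,3) -> caps B=0 W=0
Move 3: B@(2,0) -> caps B=0 W=0
Move 4: W@(2,3) -> caps B=0 W=0
Move 5: B@(1,1) -> caps B=0 W=0
Move 6: W@(3,0) -> caps B=0 W=0
Move 7: B@(3,1) -> caps B=1 W=0
Move 8: W@(0,0) -> caps B=1 W=0
Move 9: B@(2,1) -> caps B=1 W=0
Move 10: W@(3,2) -> caps B=1 W=1
Move 11: B@(0,2) -> caps B=1 W=1

Answer: W.B.
.B.W
BB.W
.BW.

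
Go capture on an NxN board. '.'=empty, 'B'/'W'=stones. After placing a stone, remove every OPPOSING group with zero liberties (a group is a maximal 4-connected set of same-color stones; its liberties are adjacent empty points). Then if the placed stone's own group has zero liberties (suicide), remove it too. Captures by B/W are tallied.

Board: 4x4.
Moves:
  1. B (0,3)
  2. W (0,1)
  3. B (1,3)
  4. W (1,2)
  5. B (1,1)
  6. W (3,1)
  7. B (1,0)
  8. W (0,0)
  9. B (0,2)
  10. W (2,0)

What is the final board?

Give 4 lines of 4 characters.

Move 1: B@(0,3) -> caps B=0 W=0
Move 2: W@(0,1) -> caps B=0 W=0
Move 3: B@(1,3) -> caps B=0 W=0
Move 4: W@(1,2) -> caps B=0 W=0
Move 5: B@(1,1) -> caps B=0 W=0
Move 6: W@(3,1) -> caps B=0 W=0
Move 7: B@(1,0) -> caps B=0 W=0
Move 8: W@(0,0) -> caps B=0 W=0
Move 9: B@(0,2) -> caps B=2 W=0
Move 10: W@(2,0) -> caps B=2 W=0

Answer: ..BB
BBWB
W...
.W..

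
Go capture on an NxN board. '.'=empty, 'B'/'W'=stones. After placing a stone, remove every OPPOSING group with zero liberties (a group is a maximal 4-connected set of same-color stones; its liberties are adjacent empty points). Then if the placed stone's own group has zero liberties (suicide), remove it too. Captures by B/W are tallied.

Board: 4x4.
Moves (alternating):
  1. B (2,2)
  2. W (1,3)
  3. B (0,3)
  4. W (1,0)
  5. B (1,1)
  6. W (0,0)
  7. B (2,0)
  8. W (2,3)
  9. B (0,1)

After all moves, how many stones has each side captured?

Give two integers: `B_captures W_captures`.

Move 1: B@(2,2) -> caps B=0 W=0
Move 2: W@(1,3) -> caps B=0 W=0
Move 3: B@(0,3) -> caps B=0 W=0
Move 4: W@(1,0) -> caps B=0 W=0
Move 5: B@(1,1) -> caps B=0 W=0
Move 6: W@(0,0) -> caps B=0 W=0
Move 7: B@(2,0) -> caps B=0 W=0
Move 8: W@(2,3) -> caps B=0 W=0
Move 9: B@(0,1) -> caps B=2 W=0

Answer: 2 0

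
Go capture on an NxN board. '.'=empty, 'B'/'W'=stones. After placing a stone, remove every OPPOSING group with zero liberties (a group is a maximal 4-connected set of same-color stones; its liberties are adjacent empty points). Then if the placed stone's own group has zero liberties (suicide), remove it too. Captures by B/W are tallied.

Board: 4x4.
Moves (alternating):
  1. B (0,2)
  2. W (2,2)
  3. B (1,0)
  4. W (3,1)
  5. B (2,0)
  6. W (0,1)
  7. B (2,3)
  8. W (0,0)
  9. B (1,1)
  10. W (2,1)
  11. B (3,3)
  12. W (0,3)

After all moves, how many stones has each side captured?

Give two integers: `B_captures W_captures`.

Answer: 2 0

Derivation:
Move 1: B@(0,2) -> caps B=0 W=0
Move 2: W@(2,2) -> caps B=0 W=0
Move 3: B@(1,0) -> caps B=0 W=0
Move 4: W@(3,1) -> caps B=0 W=0
Move 5: B@(2,0) -> caps B=0 W=0
Move 6: W@(0,1) -> caps B=0 W=0
Move 7: B@(2,3) -> caps B=0 W=0
Move 8: W@(0,0) -> caps B=0 W=0
Move 9: B@(1,1) -> caps B=2 W=0
Move 10: W@(2,1) -> caps B=2 W=0
Move 11: B@(3,3) -> caps B=2 W=0
Move 12: W@(0,3) -> caps B=2 W=0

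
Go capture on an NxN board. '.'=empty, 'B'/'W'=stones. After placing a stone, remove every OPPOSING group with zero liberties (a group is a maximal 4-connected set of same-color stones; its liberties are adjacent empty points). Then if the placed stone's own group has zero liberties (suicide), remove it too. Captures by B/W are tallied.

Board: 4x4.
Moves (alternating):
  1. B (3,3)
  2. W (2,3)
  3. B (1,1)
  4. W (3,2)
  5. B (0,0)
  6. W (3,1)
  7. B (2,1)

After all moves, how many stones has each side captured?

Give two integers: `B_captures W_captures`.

Move 1: B@(3,3) -> caps B=0 W=0
Move 2: W@(2,3) -> caps B=0 W=0
Move 3: B@(1,1) -> caps B=0 W=0
Move 4: W@(3,2) -> caps B=0 W=1
Move 5: B@(0,0) -> caps B=0 W=1
Move 6: W@(3,1) -> caps B=0 W=1
Move 7: B@(2,1) -> caps B=0 W=1

Answer: 0 1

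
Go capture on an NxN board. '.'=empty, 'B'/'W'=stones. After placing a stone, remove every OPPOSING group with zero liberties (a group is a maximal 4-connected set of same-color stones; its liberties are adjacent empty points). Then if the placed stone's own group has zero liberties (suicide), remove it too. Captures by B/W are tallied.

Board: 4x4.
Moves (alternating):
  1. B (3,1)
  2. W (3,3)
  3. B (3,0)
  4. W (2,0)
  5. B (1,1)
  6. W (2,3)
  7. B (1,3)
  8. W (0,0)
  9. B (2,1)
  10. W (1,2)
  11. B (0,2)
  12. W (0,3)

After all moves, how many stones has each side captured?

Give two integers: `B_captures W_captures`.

Answer: 0 1

Derivation:
Move 1: B@(3,1) -> caps B=0 W=0
Move 2: W@(3,3) -> caps B=0 W=0
Move 3: B@(3,0) -> caps B=0 W=0
Move 4: W@(2,0) -> caps B=0 W=0
Move 5: B@(1,1) -> caps B=0 W=0
Move 6: W@(2,3) -> caps B=0 W=0
Move 7: B@(1,3) -> caps B=0 W=0
Move 8: W@(0,0) -> caps B=0 W=0
Move 9: B@(2,1) -> caps B=0 W=0
Move 10: W@(1,2) -> caps B=0 W=0
Move 11: B@(0,2) -> caps B=0 W=0
Move 12: W@(0,3) -> caps B=0 W=1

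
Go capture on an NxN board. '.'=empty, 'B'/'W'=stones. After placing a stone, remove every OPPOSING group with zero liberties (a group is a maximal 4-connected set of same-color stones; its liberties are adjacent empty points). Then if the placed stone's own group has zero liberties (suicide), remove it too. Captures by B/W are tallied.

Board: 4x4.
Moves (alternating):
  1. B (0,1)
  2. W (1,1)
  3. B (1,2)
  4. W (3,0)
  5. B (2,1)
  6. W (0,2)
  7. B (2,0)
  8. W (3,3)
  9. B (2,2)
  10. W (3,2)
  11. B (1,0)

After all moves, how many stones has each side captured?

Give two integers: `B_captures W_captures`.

Move 1: B@(0,1) -> caps B=0 W=0
Move 2: W@(1,1) -> caps B=0 W=0
Move 3: B@(1,2) -> caps B=0 W=0
Move 4: W@(3,0) -> caps B=0 W=0
Move 5: B@(2,1) -> caps B=0 W=0
Move 6: W@(0,2) -> caps B=0 W=0
Move 7: B@(2,0) -> caps B=0 W=0
Move 8: W@(3,3) -> caps B=0 W=0
Move 9: B@(2,2) -> caps B=0 W=0
Move 10: W@(3,2) -> caps B=0 W=0
Move 11: B@(1,0) -> caps B=1 W=0

Answer: 1 0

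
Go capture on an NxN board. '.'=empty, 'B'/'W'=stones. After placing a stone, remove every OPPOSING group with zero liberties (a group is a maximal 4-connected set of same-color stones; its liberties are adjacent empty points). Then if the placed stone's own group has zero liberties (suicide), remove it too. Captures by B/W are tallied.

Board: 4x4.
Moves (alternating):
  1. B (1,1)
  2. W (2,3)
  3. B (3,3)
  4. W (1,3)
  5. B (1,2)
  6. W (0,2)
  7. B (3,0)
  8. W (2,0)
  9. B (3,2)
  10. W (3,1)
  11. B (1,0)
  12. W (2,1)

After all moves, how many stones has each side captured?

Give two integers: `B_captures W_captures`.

Answer: 0 1

Derivation:
Move 1: B@(1,1) -> caps B=0 W=0
Move 2: W@(2,3) -> caps B=0 W=0
Move 3: B@(3,3) -> caps B=0 W=0
Move 4: W@(1,3) -> caps B=0 W=0
Move 5: B@(1,2) -> caps B=0 W=0
Move 6: W@(0,2) -> caps B=0 W=0
Move 7: B@(3,0) -> caps B=0 W=0
Move 8: W@(2,0) -> caps B=0 W=0
Move 9: B@(3,2) -> caps B=0 W=0
Move 10: W@(3,1) -> caps B=0 W=1
Move 11: B@(1,0) -> caps B=0 W=1
Move 12: W@(2,1) -> caps B=0 W=1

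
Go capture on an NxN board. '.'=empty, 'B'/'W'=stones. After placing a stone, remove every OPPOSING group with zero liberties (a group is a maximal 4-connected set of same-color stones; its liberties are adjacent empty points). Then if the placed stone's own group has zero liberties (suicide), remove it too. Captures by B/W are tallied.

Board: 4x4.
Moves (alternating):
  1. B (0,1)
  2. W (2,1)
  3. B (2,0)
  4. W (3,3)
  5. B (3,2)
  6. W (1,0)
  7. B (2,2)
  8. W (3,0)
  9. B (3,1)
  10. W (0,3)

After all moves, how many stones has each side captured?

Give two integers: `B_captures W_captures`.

Answer: 0 1

Derivation:
Move 1: B@(0,1) -> caps B=0 W=0
Move 2: W@(2,1) -> caps B=0 W=0
Move 3: B@(2,0) -> caps B=0 W=0
Move 4: W@(3,3) -> caps B=0 W=0
Move 5: B@(3,2) -> caps B=0 W=0
Move 6: W@(1,0) -> caps B=0 W=0
Move 7: B@(2,2) -> caps B=0 W=0
Move 8: W@(3,0) -> caps B=0 W=1
Move 9: B@(3,1) -> caps B=0 W=1
Move 10: W@(0,3) -> caps B=0 W=1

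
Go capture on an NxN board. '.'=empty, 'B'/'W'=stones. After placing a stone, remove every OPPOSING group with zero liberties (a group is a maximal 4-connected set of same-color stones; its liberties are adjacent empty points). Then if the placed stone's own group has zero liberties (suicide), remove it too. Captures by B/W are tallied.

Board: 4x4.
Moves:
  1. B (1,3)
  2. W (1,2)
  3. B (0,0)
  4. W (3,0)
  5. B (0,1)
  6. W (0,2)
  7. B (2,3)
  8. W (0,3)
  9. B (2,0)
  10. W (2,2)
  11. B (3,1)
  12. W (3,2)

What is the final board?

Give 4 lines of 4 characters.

Move 1: B@(1,3) -> caps B=0 W=0
Move 2: W@(1,2) -> caps B=0 W=0
Move 3: B@(0,0) -> caps B=0 W=0
Move 4: W@(3,0) -> caps B=0 W=0
Move 5: B@(0,1) -> caps B=0 W=0
Move 6: W@(0,2) -> caps B=0 W=0
Move 7: B@(2,3) -> caps B=0 W=0
Move 8: W@(0,3) -> caps B=0 W=0
Move 9: B@(2,0) -> caps B=0 W=0
Move 10: W@(2,2) -> caps B=0 W=0
Move 11: B@(3,1) -> caps B=1 W=0
Move 12: W@(3,2) -> caps B=1 W=0

Answer: BBWW
..WB
B.WB
.BW.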